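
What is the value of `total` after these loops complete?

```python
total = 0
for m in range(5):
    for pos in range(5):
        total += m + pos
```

Sum of all m+pos for m,pos in 5x5
`total` takes the values: 0 → 1 → 3 → 6 → 10 → 11 → 13 → 16 → 20 → 25 → 27 → 30 → 34 → 39 → 45 → 48 → 52 → 57 → 63 → 70 → 74 → 79 → 85 → 92 → 100

Answer: 100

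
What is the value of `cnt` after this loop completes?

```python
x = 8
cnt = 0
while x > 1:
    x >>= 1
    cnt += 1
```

Count right shifts until 1
`cnt` takes the values: 0 → 1 → 2 → 3

Answer: 3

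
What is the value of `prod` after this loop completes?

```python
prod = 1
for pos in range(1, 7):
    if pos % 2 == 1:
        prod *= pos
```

Product of odd numbers 1 to 6
`prod` takes the values: 1 → 3 → 15

Answer: 15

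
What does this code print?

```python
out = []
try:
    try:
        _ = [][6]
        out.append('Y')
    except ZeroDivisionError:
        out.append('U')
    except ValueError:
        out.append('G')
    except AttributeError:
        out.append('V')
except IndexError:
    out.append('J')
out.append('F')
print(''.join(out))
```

Execution trace: 'J' (outer except IndexError) → 'F' (after the try/except). Output: JF

Answer: JF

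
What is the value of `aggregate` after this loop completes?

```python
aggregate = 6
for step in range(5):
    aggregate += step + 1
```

Start at 6, add 1 to 5 = 21
`aggregate` takes the values: 6 → 7 → 9 → 12 → 16 → 21

Answer: 21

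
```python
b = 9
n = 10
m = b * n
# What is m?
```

Trace:
`b = 9` → b = 9
`n = 10` → n = 10
`m = b * n` → m = 90
So m = 90

Answer: 90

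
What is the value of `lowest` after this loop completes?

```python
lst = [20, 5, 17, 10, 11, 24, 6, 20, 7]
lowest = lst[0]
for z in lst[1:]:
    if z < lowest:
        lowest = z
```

Minimum of [20, 5, 17, 10, 11, 24, 6, 20, 7]
`lowest` takes the values: 20 → 5

Answer: 5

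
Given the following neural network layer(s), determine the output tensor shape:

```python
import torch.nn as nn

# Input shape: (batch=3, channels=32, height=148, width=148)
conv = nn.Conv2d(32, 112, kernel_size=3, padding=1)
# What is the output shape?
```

Input: (3, 32, 148, 148) -> Output: (3, 112, 148, 148)

Answer: (3, 112, 148, 148)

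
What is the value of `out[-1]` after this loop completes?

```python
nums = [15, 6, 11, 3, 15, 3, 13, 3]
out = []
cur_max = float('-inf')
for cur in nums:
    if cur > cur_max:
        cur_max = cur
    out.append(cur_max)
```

Running max ends at 15
`out` takes the values: [] → [15] → [15, 15] → [15, 15, 15] → [15, 15, 15, 15] → [15, 15, 15, 15, 15] → [15, 15, 15, 15, 15, 15] → [15, 15, 15, 15, 15, 15, 15] → [15, 15, 15, 15, 15, 15, 15, 15]
So `out[-1]` = 15

Answer: 15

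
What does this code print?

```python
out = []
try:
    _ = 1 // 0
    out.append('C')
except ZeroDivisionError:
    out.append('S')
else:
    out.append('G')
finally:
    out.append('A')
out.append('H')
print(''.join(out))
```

Execution trace: 'S' (except ZeroDivisionError) → 'A' (finally) → 'H' (after the try/except). Output: SAH

Answer: SAH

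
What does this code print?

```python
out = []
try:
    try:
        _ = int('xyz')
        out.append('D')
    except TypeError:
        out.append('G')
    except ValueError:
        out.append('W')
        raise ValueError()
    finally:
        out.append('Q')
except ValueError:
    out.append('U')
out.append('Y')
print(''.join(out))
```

Execution trace: 'W' (inner except ValueError) → 'Q' (inner finally) → 'U' (outer except ValueError) → 'Y' (after the try/except). Output: WQUY

Answer: WQUY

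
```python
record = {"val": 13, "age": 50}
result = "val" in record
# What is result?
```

Trace:
`record = {"val": 13, "age": 50}` → record = {'val': 13, 'age': 50}
`result = "val" in record` → result = True
So result = True

Answer: True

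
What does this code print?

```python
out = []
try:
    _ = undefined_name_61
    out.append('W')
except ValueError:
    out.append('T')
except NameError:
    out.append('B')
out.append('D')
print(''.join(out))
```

Execution trace: 'B' (except NameError) → 'D' (after the try/except). Output: BD

Answer: BD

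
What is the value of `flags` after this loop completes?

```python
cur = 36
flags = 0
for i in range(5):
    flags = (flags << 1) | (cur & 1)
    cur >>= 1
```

Reverse lowest 5 bits of 36
`flags` takes the values: 0 → 1 → 2 → 4

Answer: 4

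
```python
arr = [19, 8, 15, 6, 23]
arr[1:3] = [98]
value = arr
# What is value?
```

Trace:
`arr = [19, 8, 15, 6, 23]` → arr = [19, 8, 15, 6, 23]
`arr[1:3] = [98]` → arr = [19, 98, 6, 23]
`value = arr` → value = [19, 98, 6, 23]
So value = [19, 98, 6, 23]

Answer: [19, 98, 6, 23]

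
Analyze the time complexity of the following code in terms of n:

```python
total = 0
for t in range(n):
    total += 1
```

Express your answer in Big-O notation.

Each loop level contributes: n. Multiplying the contributions gives O(n).

Answer: O(n)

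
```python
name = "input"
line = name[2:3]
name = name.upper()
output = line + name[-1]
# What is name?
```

Trace:
`name = "input"` → name = 'input'
`line = name[2:3]` → line = 'p'
`name = name.upper()` → name = 'INPUT'
`output = line + name[-1]` → output = 'pT'
So name = 'INPUT'

Answer: 'INPUT'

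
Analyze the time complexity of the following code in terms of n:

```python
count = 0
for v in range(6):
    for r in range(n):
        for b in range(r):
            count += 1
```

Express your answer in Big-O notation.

Each loop level contributes: 1 × n × n. Multiplying the contributions gives O(n^2).

Answer: O(n^2)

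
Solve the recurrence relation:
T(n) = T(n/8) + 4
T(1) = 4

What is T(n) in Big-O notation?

Each step divides n by 8 and adds 4. After log_8(n) steps we reach T(1)=4. So T(n) = 4·log_8(n) + 4 = O(log n).

Answer: O(log n)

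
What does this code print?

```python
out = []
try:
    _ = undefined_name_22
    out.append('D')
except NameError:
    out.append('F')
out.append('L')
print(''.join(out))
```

Execution trace: 'F' (except NameError) → 'L' (after the try/except). Output: FL

Answer: FL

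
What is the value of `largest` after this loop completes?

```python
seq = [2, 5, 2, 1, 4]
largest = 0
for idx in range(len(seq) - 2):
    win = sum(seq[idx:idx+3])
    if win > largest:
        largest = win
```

Max sum of 3-element window in [2, 5, 2, 1, 4]
`largest` takes the values: 0 → 9

Answer: 9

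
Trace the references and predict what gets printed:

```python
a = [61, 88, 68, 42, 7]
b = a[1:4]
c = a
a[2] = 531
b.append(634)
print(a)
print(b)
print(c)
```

Key concept: slice vs alias.
Step by step:
`a = [61, 88, 68, 42, 7]` → a = [61, 88, 68, 42, 7]
`b = a[1:4]` → b = [88, 68, 42]
`c = a` → c = [61, 88, 68, 42, 7] (same object as a)
`a[2] = 531` → a = [61, 88, 531, 42, 7] (same object as c); c = [61, 88, 531, 42, 7] (same object as a)
`b.append(634)` → b = [88, 68, 42, 634]
`print(a)` → prints [61, 88, 531, 42, 7]
`print(b)` → prints [88, 68, 42, 634]
`print(c)` → prints [61, 88, 531, 42, 7]

Answer:
[61, 88, 531, 42, 7]
[88, 68, 42, 634]
[61, 88, 531, 42, 7]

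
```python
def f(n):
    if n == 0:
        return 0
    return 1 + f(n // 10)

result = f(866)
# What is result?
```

Count of digits of 866: 3

Answer: 3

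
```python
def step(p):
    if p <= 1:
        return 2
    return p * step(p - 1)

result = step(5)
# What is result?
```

step(5) = 5 * 4 * 3 * 2 * 2 = 240

Answer: 240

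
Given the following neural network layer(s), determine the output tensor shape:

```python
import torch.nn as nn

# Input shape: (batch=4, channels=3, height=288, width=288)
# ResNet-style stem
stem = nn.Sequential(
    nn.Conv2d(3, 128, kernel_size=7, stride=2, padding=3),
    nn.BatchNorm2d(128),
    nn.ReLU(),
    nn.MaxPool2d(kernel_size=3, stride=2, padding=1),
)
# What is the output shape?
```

Input: (4, 3, 288, 288) -> after Conv2d 7x7 stride=2: (4, 128, 144, 144) -> Output: (4, 128, 72, 72)

Answer: (4, 128, 72, 72)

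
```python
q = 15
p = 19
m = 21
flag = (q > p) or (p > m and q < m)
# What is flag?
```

Trace:
`q = 15` → q = 15
`p = 19` → p = 19
`m = 21` → m = 21
`flag = (q > p) or (p > m and q < m)` → flag = False
So flag = False

Answer: False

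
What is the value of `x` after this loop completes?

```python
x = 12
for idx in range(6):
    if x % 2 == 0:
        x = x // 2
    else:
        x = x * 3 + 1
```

Collatz-style transformation from 12
`x` takes the values: 12 → 6 → 3 → 10 → 5 → 16 → 8

Answer: 8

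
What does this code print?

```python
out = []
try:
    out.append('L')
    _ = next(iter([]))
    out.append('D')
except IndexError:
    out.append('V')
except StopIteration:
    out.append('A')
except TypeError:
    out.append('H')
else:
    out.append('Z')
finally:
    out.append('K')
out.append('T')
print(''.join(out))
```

Execution trace: 'L' (try body) → 'A' (except StopIteration) → 'K' (finally) → 'T' (after the try/except). Output: LAKT

Answer: LAKT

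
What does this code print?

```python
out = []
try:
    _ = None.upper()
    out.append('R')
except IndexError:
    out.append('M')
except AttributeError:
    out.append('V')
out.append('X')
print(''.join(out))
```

Execution trace: 'V' (except AttributeError) → 'X' (after the try/except). Output: VX

Answer: VX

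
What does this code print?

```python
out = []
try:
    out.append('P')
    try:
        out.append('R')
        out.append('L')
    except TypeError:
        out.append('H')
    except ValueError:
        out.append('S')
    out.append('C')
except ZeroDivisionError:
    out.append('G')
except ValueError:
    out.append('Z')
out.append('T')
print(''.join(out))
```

Execution trace: 'P' (try body) → 'R' (inner try body) → 'L' (inner try body, no exception) → 'C' (try body, no exception) → 'T' (after the try/except). Output: PRLCT

Answer: PRLCT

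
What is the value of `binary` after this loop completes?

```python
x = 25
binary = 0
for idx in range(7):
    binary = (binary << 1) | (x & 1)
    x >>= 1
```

Reverse lowest 7 bits of 25
`binary` takes the values: 0 → 1 → 2 → 4 → 9 → 19 → 38 → 76

Answer: 76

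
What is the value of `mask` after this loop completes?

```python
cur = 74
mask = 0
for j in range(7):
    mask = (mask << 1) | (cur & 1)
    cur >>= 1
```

Reverse lowest 7 bits of 74
`mask` takes the values: 0 → 1 → 2 → 5 → 10 → 20 → 41

Answer: 41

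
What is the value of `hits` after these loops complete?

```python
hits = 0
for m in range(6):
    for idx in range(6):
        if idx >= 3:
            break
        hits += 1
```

Inner breaks at 3, outer runs 6 times
`hits` takes the values: 0 → 1 → 2 → 3 → 4 → 5 → 6 → 7 → 8 → 9 → 10 → 11 → 12 → 13 → 14 → 15 → 16 → 17 → 18

Answer: 18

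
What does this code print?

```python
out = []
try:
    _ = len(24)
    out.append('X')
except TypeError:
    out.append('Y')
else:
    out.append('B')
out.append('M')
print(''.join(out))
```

Execution trace: 'Y' (except TypeError) → 'M' (after the try/except). Output: YM

Answer: YM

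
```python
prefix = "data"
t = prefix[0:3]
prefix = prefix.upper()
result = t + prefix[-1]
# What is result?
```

Trace:
`prefix = "data"` → prefix = 'data'
`t = prefix[0:3]` → t = 'dat'
`prefix = prefix.upper()` → prefix = 'DATA'
`result = t + prefix[-1]` → result = 'datA'
So result = 'datA'

Answer: 'datA'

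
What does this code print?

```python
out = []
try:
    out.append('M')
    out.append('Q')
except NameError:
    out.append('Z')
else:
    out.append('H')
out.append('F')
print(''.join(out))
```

Execution trace: 'M' (try body) → 'Q' (try body, no exception) → 'H' (else) → 'F' (after the try/except). Output: MQHF

Answer: MQHF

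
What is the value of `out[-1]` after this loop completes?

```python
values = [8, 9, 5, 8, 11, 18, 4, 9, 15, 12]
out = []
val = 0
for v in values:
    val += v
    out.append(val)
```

Cumulative sum ends at 99
`out` takes the values: [] → [8] → [8, 17] → [8, 17, 22] → [8, 17, 22, 30] → [8, 17, 22, 30, 41] → [8, 17, 22, 30, 41, 59] → [8, 17, 22, 30, 41, 59, 63] → [8, 17, 22, 30, 41, 59, 63, 72] → [8, 17, 22, 30, 41, 59, 63, 72, 87] → [8, 17, 22, 30, 41, 59, 63, 72, 87, 99]
So `out[-1]` = 99

Answer: 99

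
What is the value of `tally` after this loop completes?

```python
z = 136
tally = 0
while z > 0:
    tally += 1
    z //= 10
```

Count digits by repeated division by 10
`tally` takes the values: 0 → 1 → 2 → 3

Answer: 3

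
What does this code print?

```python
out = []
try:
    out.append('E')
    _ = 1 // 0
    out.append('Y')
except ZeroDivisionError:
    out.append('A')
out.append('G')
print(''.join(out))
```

Execution trace: 'E' (try body) → 'A' (except ZeroDivisionError) → 'G' (after the try/except). Output: EAG

Answer: EAG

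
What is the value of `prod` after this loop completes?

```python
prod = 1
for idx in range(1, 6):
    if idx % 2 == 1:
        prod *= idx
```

Product of odd numbers 1 to 5
`prod` takes the values: 1 → 3 → 15

Answer: 15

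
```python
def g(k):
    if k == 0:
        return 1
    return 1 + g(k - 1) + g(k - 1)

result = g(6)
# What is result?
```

g(k) = 1 + 2·g(k-1), g(0)=1. Closed form: (1+1)·2^6 - 1 = 127.

Answer: 127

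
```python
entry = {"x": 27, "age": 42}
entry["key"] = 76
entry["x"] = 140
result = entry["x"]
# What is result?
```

Trace:
`entry = {"x": 27, "age": 42}` → entry = {'x': 27, 'age': 42}
`entry["key"] = 76` → entry = {'x': 27, 'age': 42, 'key': 76}
`entry["x"] = 140` → entry = {'x': 140, 'age': 42, 'key': 76}
`result = entry["x"]` → result = 140
So result = 140

Answer: 140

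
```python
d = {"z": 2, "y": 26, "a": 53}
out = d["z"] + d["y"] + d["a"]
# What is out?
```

Trace:
`d = {"z": 2, "y": 26, "a": 53}` → d = {'z': 2, 'y': 26, 'a': 53}
`out = d["z"] + d["y"] + d["a"]` → out = 81
So out = 81

Answer: 81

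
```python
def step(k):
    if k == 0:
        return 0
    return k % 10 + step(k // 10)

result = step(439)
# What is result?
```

Sum of digits of 439: 9 + 3 + 4 = 16

Answer: 16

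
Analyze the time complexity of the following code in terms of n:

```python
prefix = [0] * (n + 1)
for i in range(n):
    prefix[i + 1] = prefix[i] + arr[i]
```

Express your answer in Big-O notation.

This is Prefix sum computation. Time complexity: O(n).

Answer: O(n)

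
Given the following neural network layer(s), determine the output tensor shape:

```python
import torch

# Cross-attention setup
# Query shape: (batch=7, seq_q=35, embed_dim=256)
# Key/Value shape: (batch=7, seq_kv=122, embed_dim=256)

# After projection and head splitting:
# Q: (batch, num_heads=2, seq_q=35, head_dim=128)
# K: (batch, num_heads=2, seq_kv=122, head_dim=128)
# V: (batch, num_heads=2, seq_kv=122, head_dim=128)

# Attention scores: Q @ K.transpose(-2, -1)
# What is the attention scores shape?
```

Input: (7, 35, 256) -> Output: (7, 2, 35, 122)

Answer: (7, 2, 35, 122)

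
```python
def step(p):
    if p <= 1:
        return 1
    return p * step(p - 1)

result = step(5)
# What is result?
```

step(5) = 5 * 4 * 3 * 2 * 1 = 120

Answer: 120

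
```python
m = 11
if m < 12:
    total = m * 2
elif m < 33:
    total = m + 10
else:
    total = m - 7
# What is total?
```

Trace:
`m = 11` → m = 11
`if m < 12: ...` → m < 12 is True → total = 22
So total = 22

Answer: 22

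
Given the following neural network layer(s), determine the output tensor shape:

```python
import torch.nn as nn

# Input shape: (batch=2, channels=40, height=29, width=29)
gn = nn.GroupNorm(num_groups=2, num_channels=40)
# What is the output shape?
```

Input: (2, 40, 29, 29) -> Output: (2, 40, 29, 29)

Answer: (2, 40, 29, 29)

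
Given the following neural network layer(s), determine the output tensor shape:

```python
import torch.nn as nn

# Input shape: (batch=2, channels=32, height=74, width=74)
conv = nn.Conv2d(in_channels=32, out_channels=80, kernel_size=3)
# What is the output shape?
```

Input: (2, 32, 74, 74) -> Output: (2, 80, 72, 72)

Answer: (2, 80, 72, 72)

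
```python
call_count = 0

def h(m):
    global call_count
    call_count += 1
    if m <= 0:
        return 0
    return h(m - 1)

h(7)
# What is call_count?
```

Linear recursion stepping by 1: 8 calls from m=7 down to ≤0.

Answer: 8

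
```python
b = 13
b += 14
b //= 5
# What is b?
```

Trace:
`b = 13` → b = 13
`b += 14` → b = 27
`b //= 5` → b = 5
So b = 5

Answer: 5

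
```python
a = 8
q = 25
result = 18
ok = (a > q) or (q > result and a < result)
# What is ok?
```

Trace:
`a = 8` → a = 8
`q = 25` → q = 25
`result = 18` → result = 18
`ok = (a > q) or (q > result and a < result)` → ok = True
So ok = True

Answer: True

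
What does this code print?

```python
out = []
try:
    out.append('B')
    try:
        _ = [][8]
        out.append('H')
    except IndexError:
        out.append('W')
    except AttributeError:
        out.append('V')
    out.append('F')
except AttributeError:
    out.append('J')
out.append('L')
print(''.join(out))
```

Execution trace: 'B' (try body) → 'W' (inner except IndexError) → 'F' (try body, no exception) → 'L' (after the try/except). Output: BWFL

Answer: BWFL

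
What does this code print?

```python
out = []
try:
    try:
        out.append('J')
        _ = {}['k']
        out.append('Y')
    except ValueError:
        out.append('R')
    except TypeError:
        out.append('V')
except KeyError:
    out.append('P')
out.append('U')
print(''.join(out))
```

Execution trace: 'J' (try body) → 'P' (outer except KeyError) → 'U' (after the try/except). Output: JPU

Answer: JPU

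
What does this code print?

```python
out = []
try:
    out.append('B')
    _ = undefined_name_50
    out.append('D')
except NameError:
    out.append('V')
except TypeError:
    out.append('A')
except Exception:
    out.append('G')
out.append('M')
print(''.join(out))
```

Execution trace: 'B' (try body) → 'V' (except NameError) → 'M' (after the try/except). Output: BVM

Answer: BVM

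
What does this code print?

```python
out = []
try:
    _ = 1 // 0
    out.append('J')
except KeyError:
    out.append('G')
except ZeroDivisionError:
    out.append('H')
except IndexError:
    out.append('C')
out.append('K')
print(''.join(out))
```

Execution trace: 'H' (except ZeroDivisionError) → 'K' (after the try/except). Output: HK

Answer: HK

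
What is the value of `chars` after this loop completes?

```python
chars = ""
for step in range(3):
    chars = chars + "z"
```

Repeat 'z' 3 times
`chars` takes the values: "" → "z" → "zz" → "zzz"

Answer: "zzz"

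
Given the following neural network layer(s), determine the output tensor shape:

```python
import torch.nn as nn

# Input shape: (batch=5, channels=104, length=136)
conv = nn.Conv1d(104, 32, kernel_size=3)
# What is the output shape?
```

Input: (5, 104, 136) -> Output: (5, 32, 134)

Answer: (5, 32, 134)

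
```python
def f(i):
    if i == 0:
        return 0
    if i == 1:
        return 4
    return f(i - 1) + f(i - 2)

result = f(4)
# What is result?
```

Build up from base cases: f(0)=0, f(1)=4, f(2)=4, f(3)=8, f(4)=12

Answer: 12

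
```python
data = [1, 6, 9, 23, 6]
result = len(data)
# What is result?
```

Trace:
`data = [1, 6, 9, 23, 6]` → data = [1, 6, 9, 23, 6]
`result = len(data)` → result = 5
So result = 5

Answer: 5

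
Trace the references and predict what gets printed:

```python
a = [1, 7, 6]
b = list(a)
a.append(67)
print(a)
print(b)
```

Key concept: list() constructor creates copy.
Step by step:
`a = [1, 7, 6]` → a = [1, 7, 6]
`b = list(a)` → b = [1, 7, 6]
`a.append(67)` → a = [1, 7, 6, 67]
`print(a)` → prints [1, 7, 6, 67]
`print(b)` → prints [1, 7, 6]

Answer:
[1, 7, 6, 67]
[1, 7, 6]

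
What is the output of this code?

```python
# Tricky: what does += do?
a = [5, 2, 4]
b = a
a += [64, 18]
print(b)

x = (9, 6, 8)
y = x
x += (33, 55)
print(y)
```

Key concept: += behavior differs for mutable vs immutable.
Step by step:
`a = [5, 2, 4]` → a = [5, 2, 4]
`b = a` → b = [5, 2, 4] (same object as a)
`a += [64, 18]` → a = [5, 2, 4, 64, 18] (same object as b); b = [5, 2, 4, 64, 18] (same object as a)
`print(b)` → prints [5, 2, 4, 64, 18]
`x = (9, 6, 8)` → x = (9, 6, 8)
`y = x` → y = (9, 6, 8)
`x += (33, 55)` → x = (9, 6, 8, 33, 55)
`print(y)` → prints (9, 6, 8)

Answer:
[5, 2, 4, 64, 18]
(9, 6, 8)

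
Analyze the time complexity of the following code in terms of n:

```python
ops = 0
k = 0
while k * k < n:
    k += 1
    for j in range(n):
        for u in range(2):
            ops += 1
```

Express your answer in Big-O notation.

Each loop level contributes: √n × n × 1. Multiplying the contributions gives O(n√n).

Answer: O(n√n)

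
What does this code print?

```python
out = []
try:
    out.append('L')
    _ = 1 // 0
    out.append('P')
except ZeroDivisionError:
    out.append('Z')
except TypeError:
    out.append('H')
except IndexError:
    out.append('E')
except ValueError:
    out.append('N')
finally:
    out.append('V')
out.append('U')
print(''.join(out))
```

Execution trace: 'L' (try body) → 'Z' (except ZeroDivisionError) → 'V' (finally) → 'U' (after the try/except). Output: LZVU

Answer: LZVU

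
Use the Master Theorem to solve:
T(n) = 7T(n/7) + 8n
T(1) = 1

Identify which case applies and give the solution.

a=7, b=7, f(n)=8n. log_7(7) = 1. Since c=1 = 1, Case 2 applies: T(n) = Θ(n^log_b(a) · log n) = O(n log n).

Answer: O(n log n) - Case 2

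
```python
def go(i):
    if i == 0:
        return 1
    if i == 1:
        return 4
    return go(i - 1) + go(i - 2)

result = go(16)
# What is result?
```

Build up from base cases: go(0)=1, go(1)=4, go(2)=5, go(3)=9, go(4)=14, go(5)=23, go(6)=37, ..., go(16)=4558

Answer: 4558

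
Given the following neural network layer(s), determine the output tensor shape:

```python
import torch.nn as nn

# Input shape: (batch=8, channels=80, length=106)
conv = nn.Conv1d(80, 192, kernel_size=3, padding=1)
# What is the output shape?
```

Input: (8, 80, 106) -> Output: (8, 192, 106)

Answer: (8, 192, 106)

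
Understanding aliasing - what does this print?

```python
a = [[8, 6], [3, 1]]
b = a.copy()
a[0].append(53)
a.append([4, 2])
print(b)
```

Key concept: shallow copy with nested lists.
Step by step:
`a = [[8, 6], [3, 1]]` → a = [[8, 6], [3, 1]]
`b = a.copy()` → b = [[8, 6], [3, 1]]
`a[0].append(53)` → a = [[8, 6, 53], [3, 1]]; b = [[8, 6, 53], [3, 1]]
`a.append([4, 2])` → a = [[8, 6, 53], [3, 1], [4, 2]]
`print(b)` → prints [[8, 6, 53], [3, 1]]

Answer: [[8, 6, 53], [3, 1]]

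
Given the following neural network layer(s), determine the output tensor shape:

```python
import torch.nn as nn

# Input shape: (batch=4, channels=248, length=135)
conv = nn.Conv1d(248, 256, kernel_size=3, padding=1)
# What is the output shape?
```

Input: (4, 248, 135) -> Output: (4, 256, 135)

Answer: (4, 256, 135)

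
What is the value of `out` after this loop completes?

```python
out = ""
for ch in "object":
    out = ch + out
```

Reverse 'object'
`out` takes the values: "" → "o" → "bo" → "jbo" → "ejbo" → "cejbo" → "tcejbo"

Answer: "tcejbo"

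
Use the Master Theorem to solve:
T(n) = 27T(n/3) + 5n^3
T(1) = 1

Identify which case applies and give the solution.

a=27, b=3, f(n)=5n^3. log_3(27) = 3. Since c=3 = 3, Case 2 applies: T(n) = Θ(n^log_b(a) · log n) = O(n^3 log n).

Answer: O(n^3 log n) - Case 2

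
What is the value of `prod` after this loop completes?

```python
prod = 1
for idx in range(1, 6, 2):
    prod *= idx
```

Product of 1, 3, 5, ... up to 5
`prod` takes the values: 1 → 3 → 15

Answer: 15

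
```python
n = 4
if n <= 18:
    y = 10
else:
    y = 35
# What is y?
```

Trace:
`n = 4` → n = 4
`if n <= 18: ...` → n <= 18 is True → y = 10
So y = 10

Answer: 10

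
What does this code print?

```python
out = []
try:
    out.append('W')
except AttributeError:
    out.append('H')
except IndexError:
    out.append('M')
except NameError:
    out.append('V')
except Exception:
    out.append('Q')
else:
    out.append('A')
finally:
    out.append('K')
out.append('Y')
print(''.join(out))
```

Execution trace: 'W' (try body, no exception) → 'A' (else) → 'K' (finally) → 'Y' (after the try/except). Output: WAKY

Answer: WAKY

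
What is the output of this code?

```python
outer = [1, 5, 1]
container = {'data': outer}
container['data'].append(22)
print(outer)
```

Key concept: dict holds reference to list.
Step by step:
`outer = [1, 5, 1]` → outer = [1, 5, 1]
`container = {'data': outer}` → container = {'data': [1, 5, 1]}
`container['data'].append(22)` → outer = [1, 5, 1, 22]; container = {'data': [1, 5, 1, 22]}
`print(outer)` → prints [1, 5, 1, 22]

Answer: [1, 5, 1, 22]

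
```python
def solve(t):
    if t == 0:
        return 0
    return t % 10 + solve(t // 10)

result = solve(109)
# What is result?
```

Sum of digits of 109: 9 + 0 + 1 = 10

Answer: 10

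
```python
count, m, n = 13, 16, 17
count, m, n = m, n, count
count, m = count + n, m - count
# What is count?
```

Trace:
`count, m, n = 13, 16, 17` → count = 13; m = 16; n = 17
`count, m, n = m, n, count` → count = 16; m = 17; n = 13
`count, m = count + n, m - count` → count = 29; m = 1
So count = 29

Answer: 29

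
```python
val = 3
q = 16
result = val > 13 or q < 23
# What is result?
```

Trace:
`val = 3` → val = 3
`q = 16` → q = 16
`result = val > 13 or q < 23` → result = True
So result = True

Answer: True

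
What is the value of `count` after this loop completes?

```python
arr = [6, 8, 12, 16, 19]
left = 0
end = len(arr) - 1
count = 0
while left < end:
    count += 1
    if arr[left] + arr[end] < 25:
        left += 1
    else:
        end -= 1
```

Steps to find pair summing to 25
`count` takes the values: 0 → 1 → 2 → 3 → 4

Answer: 4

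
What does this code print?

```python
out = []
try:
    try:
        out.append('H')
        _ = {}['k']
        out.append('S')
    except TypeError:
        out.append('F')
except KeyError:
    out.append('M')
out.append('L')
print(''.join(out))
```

Execution trace: 'H' (inner try body) → 'M' (outer except KeyError) → 'L' (after the try/except). Output: HML

Answer: HML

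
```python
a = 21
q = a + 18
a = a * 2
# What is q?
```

Trace:
`a = 21` → a = 21
`q = a + 18` → q = 39
`a = a * 2` → a = 42
So q = 39

Answer: 39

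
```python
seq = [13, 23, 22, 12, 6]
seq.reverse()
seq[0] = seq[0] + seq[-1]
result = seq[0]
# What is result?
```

Trace:
`seq = [13, 23, 22, 12, 6]` → seq = [13, 23, 22, 12, 6]
`seq.reverse()` → seq = [6, 12, 22, 23, 13]
`seq[0] = seq[0] + seq[-1]` → seq = [19, 12, 22, 23, 13]
`result = seq[0]` → result = 19
So result = 19

Answer: 19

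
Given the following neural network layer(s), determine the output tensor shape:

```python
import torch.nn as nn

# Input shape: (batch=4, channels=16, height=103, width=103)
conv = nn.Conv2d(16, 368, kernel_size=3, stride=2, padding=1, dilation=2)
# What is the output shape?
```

Input: (4, 16, 103, 103) -> Output: (4, 368, 51, 51)

Answer: (4, 368, 51, 51)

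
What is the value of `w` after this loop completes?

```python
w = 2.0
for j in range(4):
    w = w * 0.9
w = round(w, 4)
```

Exponential decay: 2.0 * 0.9^4
`w` takes the values: 2.0 → 1.8 → 1.62 → 1.458 → 1.3122

Answer: 1.3122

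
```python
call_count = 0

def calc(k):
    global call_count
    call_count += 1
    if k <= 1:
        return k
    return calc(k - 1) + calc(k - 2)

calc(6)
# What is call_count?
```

Calls(k) = 1 + Calls(k-1) + Calls(k-2); Calls(0)=Calls(1)=1. For k=6 this gives 25.

Answer: 25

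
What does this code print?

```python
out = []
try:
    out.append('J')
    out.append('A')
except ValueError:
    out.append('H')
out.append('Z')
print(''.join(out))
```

Execution trace: 'J' (try body) → 'A' (try body, no exception) → 'Z' (after the try/except). Output: JAZ

Answer: JAZ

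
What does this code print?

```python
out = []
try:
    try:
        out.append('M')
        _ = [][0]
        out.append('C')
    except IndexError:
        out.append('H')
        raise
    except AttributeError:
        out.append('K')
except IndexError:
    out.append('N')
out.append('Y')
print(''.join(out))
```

Execution trace: 'M' (inner try body) → 'H' (inner except IndexError) → 'N' (outer except IndexError) → 'Y' (after the try/except). Output: MHNY

Answer: MHNY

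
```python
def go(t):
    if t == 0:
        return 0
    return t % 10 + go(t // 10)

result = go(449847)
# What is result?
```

Sum of digits of 449847: 7 + 4 + 8 + 9 + 4 + 4 = 36

Answer: 36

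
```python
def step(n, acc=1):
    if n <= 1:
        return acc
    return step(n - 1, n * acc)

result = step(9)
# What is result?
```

Accumulator trace (n, acc): (9, 1) -> (8, 9) -> (7, 72) -> (6, 504) -> (5, 3024) -> (4, 15120) -> (3, 60480) -> (2, 181440) -> (1, 362880) -> return 362880

Answer: 362880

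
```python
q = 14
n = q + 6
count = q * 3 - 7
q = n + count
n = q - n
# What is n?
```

Trace:
`q = 14` → q = 14
`n = q + 6` → n = 20
`count = q * 3 - 7` → count = 35
`q = n + count` → q = 55
`n = q - n` → n = 35
So n = 35

Answer: 35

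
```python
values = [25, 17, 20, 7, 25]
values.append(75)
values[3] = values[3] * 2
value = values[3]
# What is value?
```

Trace:
`values = [25, 17, 20, 7, 25]` → values = [25, 17, 20, 7, 25]
`values.append(75)` → values = [25, 17, 20, 7, 25, 75]
`values[3] = values[3] * 2` → values = [25, 17, 20, 14, 25, 75]
`value = values[3]` → value = 14
So value = 14

Answer: 14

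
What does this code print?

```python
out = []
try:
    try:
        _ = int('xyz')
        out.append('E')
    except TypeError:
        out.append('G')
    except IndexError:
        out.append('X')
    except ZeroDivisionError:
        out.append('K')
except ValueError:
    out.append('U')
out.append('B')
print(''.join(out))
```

Execution trace: 'U' (outer except ValueError) → 'B' (after the try/except). Output: UB

Answer: UB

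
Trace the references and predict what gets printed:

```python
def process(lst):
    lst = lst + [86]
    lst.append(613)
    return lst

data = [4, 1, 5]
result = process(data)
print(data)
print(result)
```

Key concept: rebinding parameter vs mutation.
Step by step:
`data = [4, 1, 5]` → data = [4, 1, 5]
`result = process(data)` → result = [4, 1, 5, 86, 613]
`print(data)` → prints [4, 1, 5]
`print(result)` → prints [4, 1, 5, 86, 613]

Answer:
[4, 1, 5]
[4, 1, 5, 86, 613]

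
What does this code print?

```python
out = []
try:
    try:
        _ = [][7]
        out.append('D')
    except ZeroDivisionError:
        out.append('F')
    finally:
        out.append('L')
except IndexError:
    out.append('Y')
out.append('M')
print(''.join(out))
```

Execution trace: 'L' (finally) → 'Y' (outer except IndexError) → 'M' (after the try/except). Output: LYM

Answer: LYM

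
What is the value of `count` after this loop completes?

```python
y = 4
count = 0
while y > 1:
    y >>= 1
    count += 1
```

Count right shifts until 1
`count` takes the values: 0 → 1 → 2

Answer: 2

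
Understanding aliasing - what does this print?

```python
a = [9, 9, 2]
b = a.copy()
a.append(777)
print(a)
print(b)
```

Key concept: list.copy() creates independent copy.
Step by step:
`a = [9, 9, 2]` → a = [9, 9, 2]
`b = a.copy()` → b = [9, 9, 2]
`a.append(777)` → a = [9, 9, 2, 777]
`print(a)` → prints [9, 9, 2, 777]
`print(b)` → prints [9, 9, 2]

Answer:
[9, 9, 2, 777]
[9, 9, 2]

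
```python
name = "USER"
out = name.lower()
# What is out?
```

Trace:
`name = "USER"` → name = 'USER'
`out = name.lower()` → out = 'user'
So out = 'user'

Answer: 'user'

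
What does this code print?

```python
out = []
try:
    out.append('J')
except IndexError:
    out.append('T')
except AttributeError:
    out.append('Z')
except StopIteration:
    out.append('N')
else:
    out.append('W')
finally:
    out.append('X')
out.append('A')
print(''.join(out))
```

Execution trace: 'J' (try body, no exception) → 'W' (else) → 'X' (finally) → 'A' (after the try/except). Output: JWXA

Answer: JWXA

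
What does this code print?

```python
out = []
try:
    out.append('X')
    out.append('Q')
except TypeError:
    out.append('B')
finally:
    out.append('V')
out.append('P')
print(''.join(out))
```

Execution trace: 'X' (try body) → 'Q' (try body, no exception) → 'V' (finally) → 'P' (after the try/except). Output: XQVP

Answer: XQVP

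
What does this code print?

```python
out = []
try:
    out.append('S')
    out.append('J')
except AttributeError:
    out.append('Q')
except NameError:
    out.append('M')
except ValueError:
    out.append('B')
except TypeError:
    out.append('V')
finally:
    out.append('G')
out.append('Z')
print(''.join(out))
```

Execution trace: 'S' (try body) → 'J' (try body, no exception) → 'G' (finally) → 'Z' (after the try/except). Output: SJGZ

Answer: SJGZ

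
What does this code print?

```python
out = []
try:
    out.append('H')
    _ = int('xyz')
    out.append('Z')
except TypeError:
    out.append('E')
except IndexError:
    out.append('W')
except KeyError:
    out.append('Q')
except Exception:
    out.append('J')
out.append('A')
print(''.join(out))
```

Execution trace: 'H' (try body) → 'J' (except Exception) → 'A' (after the try/except). Output: HJA

Answer: HJA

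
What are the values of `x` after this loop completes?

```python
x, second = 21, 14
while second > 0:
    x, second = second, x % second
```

GCD of 21 and 14
`x` takes the values: 21 → 14 → 7

Answer: 7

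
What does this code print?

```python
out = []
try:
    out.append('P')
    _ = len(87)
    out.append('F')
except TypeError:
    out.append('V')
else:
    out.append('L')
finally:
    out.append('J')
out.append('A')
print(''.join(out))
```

Execution trace: 'P' (try body) → 'V' (except TypeError) → 'J' (finally) → 'A' (after the try/except). Output: PVJA

Answer: PVJA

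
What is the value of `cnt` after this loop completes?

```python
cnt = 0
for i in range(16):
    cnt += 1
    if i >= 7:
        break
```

Loop breaks when i reaches 7, cnt is 8
`cnt` takes the values: 0 → 1 → 2 → 3 → 4 → 5 → 6 → 7 → 8

Answer: 8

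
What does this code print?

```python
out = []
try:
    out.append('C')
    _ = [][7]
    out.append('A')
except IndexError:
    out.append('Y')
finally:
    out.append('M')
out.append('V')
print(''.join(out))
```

Execution trace: 'C' (try body) → 'Y' (except IndexError) → 'M' (finally) → 'V' (after the try/except). Output: CYMV

Answer: CYMV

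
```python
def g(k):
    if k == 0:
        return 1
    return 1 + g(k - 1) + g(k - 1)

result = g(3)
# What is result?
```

g(k) = 1 + 2·g(k-1), g(0)=1. Closed form: (1+1)·2^3 - 1 = 15.

Answer: 15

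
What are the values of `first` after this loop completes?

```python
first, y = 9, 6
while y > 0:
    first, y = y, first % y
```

GCD of 9 and 6
`first` takes the values: 9 → 6 → 3

Answer: 3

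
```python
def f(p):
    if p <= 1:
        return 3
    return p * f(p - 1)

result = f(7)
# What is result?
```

f(7) = 7 * 6 * 5 * 4 * 3 * 2 * 3 = 15120

Answer: 15120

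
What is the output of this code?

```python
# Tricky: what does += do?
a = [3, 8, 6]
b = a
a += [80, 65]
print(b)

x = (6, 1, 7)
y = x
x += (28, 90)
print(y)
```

Key concept: += behavior differs for mutable vs immutable.
Step by step:
`a = [3, 8, 6]` → a = [3, 8, 6]
`b = a` → b = [3, 8, 6] (same object as a)
`a += [80, 65]` → a = [3, 8, 6, 80, 65] (same object as b); b = [3, 8, 6, 80, 65] (same object as a)
`print(b)` → prints [3, 8, 6, 80, 65]
`x = (6, 1, 7)` → x = (6, 1, 7)
`y = x` → y = (6, 1, 7)
`x += (28, 90)` → x = (6, 1, 7, 28, 90)
`print(y)` → prints (6, 1, 7)

Answer:
[3, 8, 6, 80, 65]
(6, 1, 7)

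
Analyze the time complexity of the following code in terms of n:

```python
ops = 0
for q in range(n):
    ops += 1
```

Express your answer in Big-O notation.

Each loop level contributes: n. Multiplying the contributions gives O(n).

Answer: O(n)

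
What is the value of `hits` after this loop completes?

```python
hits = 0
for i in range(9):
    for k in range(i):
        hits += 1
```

Triangle number: 0+1+2+...+8
`hits` takes the values: 0 → 1 → 2 → 3 → 4 → 5 → 6 → 7 → 8 → 9 → 10 → 11 → 12 → 13 → 14 → 15 → 16 → 17 → 18 → 19 → 20 → 21 → 22 → 23 → 24 → 25 → 26 → 27 → 28 → 29 → 30 → 31 → 32 → 33 → 34 → 35 → 36

Answer: 36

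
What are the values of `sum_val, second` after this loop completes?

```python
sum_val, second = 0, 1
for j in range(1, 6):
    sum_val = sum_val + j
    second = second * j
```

Sum and factorial of 1 to 5
`sum_val, second` takes the values: (0, 1) → (1, 1) → (3, 1) → (3, 2) → (6, 2) → (6, 6) → (10, 6) → (10, 24) → (15, 24) → (15, 120)

Answer: 15, 120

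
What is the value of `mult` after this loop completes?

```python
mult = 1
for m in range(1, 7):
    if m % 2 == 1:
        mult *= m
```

Product of odd numbers 1 to 6
`mult` takes the values: 1 → 3 → 15

Answer: 15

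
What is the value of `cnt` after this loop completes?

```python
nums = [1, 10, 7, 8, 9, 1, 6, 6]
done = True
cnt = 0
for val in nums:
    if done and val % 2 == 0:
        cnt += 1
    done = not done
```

Count even values at even positions
`cnt` takes the values: 0 → 1

Answer: 1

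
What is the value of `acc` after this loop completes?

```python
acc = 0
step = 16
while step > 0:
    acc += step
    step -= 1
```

Sum 16 down to 1
`acc` takes the values: 0 → 16 → 31 → 45 → 58 → 70 → 81 → 91 → 100 → 108 → 115 → 121 → 126 → 130 → 133 → 135 → 136

Answer: 136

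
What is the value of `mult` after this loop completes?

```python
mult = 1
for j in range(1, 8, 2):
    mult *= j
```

Product of 1, 3, 5, ... up to 7
`mult` takes the values: 1 → 3 → 15 → 105

Answer: 105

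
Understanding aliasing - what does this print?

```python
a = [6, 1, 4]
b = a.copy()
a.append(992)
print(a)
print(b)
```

Key concept: list.copy() creates independent copy.
Step by step:
`a = [6, 1, 4]` → a = [6, 1, 4]
`b = a.copy()` → b = [6, 1, 4]
`a.append(992)` → a = [6, 1, 4, 992]
`print(a)` → prints [6, 1, 4, 992]
`print(b)` → prints [6, 1, 4]

Answer:
[6, 1, 4, 992]
[6, 1, 4]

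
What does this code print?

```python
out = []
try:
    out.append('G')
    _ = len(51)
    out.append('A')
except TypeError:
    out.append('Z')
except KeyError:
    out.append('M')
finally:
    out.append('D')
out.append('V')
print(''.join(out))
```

Execution trace: 'G' (try body) → 'Z' (except TypeError) → 'D' (finally) → 'V' (after the try/except). Output: GZDV

Answer: GZDV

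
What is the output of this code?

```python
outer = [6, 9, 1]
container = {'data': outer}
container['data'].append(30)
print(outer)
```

Key concept: dict holds reference to list.
Step by step:
`outer = [6, 9, 1]` → outer = [6, 9, 1]
`container = {'data': outer}` → container = {'data': [6, 9, 1]}
`container['data'].append(30)` → outer = [6, 9, 1, 30]; container = {'data': [6, 9, 1, 30]}
`print(outer)` → prints [6, 9, 1, 30]

Answer: [6, 9, 1, 30]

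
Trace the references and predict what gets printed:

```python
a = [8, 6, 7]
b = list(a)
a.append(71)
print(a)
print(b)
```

Key concept: list() constructor creates copy.
Step by step:
`a = [8, 6, 7]` → a = [8, 6, 7]
`b = list(a)` → b = [8, 6, 7]
`a.append(71)` → a = [8, 6, 7, 71]
`print(a)` → prints [8, 6, 7, 71]
`print(b)` → prints [8, 6, 7]

Answer:
[8, 6, 7, 71]
[8, 6, 7]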